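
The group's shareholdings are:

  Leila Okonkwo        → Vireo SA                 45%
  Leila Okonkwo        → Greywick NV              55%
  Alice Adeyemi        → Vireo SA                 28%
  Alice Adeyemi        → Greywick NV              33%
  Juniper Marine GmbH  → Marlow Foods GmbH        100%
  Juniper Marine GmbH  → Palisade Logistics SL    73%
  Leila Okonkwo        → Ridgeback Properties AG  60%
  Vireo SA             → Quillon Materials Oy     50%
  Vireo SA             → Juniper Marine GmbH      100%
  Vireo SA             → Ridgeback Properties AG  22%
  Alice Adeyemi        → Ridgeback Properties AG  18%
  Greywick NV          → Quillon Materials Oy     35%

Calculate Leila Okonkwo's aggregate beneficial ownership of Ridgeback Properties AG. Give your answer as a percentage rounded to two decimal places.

Leila reaches Ridgeback along 2 paths.
Direct stake: 60% = 60%.
Via Vireo: 45% × 22% = 9.9%.
Total: 60% + 9.9% = 69.9%.
Rounded: 69.90%.

69.90%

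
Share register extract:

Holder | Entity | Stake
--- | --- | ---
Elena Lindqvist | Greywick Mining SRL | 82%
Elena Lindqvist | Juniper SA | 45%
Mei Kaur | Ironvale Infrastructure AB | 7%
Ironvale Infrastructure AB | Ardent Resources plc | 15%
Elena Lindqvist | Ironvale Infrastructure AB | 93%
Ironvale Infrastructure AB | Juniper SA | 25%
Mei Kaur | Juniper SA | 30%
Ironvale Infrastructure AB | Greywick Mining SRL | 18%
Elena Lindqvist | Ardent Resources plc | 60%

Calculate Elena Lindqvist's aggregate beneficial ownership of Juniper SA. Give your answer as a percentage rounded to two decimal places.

68.25%

Elena reaches Juniper along 2 paths.
Via Ironvale: 93% × 25% = 23.25%.
Direct stake: 45% = 45%.
Total: 23.25% + 45% = 68.25%.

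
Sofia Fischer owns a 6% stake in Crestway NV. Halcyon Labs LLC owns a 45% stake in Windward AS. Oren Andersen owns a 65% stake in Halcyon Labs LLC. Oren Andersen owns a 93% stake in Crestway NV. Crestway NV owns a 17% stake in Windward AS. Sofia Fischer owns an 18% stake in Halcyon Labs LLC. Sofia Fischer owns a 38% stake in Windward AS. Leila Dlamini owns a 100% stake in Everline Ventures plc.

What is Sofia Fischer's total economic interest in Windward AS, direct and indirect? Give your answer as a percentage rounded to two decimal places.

Sofia reaches Windward along 3 paths.
Direct stake: 38% = 38%.
Via Crestway: 6% × 17% = 1.02%.
Via Halcyon: 18% × 45% = 8.1%.
Total: 38% + 1.02% + 8.1% = 47.12%.

47.12%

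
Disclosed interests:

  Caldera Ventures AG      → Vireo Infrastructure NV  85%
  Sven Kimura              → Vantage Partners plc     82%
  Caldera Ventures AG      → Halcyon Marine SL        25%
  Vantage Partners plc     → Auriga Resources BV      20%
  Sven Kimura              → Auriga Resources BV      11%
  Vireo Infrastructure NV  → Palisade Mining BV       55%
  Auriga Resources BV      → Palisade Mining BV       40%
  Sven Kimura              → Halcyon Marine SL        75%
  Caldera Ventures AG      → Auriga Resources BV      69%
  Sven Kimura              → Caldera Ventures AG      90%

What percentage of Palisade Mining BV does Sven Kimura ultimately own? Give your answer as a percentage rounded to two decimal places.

Sven reaches Palisade along 4 paths.
Via Vantage → Auriga: 82% × 20% × 40% = 6.56%.
Via Caldera → Auriga: 90% × 69% × 40% = 24.84%.
Via Auriga: 11% × 40% = 4.4%.
Via Caldera → Vireo: 90% × 85% × 55% = 42.075%.
Total: 6.56% + 24.84% + 4.4% + 42.075% = 77.875%.
Rounded: 77.88%.

77.88%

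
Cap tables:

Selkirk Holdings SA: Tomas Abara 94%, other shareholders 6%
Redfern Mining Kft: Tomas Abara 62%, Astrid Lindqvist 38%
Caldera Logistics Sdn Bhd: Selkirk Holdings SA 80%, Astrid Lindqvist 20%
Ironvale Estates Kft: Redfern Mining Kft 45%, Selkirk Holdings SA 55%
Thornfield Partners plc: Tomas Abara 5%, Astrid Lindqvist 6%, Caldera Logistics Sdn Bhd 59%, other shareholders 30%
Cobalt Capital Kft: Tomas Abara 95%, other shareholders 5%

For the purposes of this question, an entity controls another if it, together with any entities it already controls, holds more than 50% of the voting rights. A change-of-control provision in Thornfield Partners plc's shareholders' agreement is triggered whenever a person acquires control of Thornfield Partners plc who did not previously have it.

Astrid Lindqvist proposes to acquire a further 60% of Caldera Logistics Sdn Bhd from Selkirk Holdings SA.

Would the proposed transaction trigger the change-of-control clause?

Yes

The purchase adds only to Astrid's holdings (Selkirk's stake shrinks), so Astrid is the only person who could newly come to control Thornfield.
Astrid's largest direct stake is 38% in Redfern, which does not meet the threshold, so Astrid controls no company.
In Thornfield, Astrid's side holds only 6%, not > 50%.
So before the transaction, Astrid does not control Thornfield.
After the purchase, Astrid's direct stake in Caldera rises to 20% + 60% = 80%, and Selkirk's stake falls to 20%.
Astrid holds 80% of Caldera, so Astrid controls Caldera.
Astrid and Caldera together hold 6% + 59% = 65% of Thornfield, so Astrid controls Thornfield.
Astrid did not control Thornfield before and does after, so the clause is triggered.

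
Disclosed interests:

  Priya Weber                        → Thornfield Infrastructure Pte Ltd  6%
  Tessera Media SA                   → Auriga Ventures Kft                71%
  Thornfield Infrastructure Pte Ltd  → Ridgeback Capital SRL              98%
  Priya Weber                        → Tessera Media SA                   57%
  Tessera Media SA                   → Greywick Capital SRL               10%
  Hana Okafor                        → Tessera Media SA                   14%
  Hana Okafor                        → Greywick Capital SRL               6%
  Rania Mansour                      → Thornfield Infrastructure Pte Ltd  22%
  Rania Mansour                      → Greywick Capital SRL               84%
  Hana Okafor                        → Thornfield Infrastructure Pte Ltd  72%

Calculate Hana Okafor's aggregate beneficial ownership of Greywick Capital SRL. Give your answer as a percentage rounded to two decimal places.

7.40%

Hana reaches Greywick along 2 paths.
Via Tessera: 14% × 10% = 1.4%.
Direct stake: 6% = 6%.
Total: 1.4% + 6% = 7.4%.
Rounded: 7.40%.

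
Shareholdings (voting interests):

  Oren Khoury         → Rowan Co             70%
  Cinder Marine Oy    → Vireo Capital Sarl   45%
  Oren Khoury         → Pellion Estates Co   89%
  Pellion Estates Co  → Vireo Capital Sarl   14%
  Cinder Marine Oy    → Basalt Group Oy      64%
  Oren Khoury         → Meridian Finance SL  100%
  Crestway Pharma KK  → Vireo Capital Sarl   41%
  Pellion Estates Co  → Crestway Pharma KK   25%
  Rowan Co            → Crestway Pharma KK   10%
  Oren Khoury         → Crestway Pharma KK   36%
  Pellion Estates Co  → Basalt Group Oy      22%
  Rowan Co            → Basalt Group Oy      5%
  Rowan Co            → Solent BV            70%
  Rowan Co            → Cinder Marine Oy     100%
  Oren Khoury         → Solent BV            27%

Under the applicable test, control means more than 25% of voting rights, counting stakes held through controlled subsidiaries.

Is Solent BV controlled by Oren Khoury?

Oren holds 70% of Rowan, so Oren controls Rowan.
Oren and Rowan together hold 27% + 70% = 97% of Solent, so Oren controls Solent.

Yes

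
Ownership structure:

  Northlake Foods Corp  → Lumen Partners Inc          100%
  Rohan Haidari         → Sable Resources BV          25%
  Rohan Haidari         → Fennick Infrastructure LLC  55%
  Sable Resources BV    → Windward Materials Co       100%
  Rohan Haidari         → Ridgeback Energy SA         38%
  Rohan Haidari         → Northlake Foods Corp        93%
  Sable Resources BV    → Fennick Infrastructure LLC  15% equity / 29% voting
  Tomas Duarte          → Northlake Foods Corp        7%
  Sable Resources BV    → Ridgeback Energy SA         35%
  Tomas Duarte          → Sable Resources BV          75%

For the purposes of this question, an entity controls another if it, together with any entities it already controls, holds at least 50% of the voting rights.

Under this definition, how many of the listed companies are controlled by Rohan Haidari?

Rohan holds 93% of Northlake, so Rohan controls Northlake.
Northlake holds 100% of Lumen, so Rohan controls Lumen.
Rohan holds 55% of Fennick, so Rohan controls Fennick.
No other company's threshold is met.
Rohan controls 3 companies.

3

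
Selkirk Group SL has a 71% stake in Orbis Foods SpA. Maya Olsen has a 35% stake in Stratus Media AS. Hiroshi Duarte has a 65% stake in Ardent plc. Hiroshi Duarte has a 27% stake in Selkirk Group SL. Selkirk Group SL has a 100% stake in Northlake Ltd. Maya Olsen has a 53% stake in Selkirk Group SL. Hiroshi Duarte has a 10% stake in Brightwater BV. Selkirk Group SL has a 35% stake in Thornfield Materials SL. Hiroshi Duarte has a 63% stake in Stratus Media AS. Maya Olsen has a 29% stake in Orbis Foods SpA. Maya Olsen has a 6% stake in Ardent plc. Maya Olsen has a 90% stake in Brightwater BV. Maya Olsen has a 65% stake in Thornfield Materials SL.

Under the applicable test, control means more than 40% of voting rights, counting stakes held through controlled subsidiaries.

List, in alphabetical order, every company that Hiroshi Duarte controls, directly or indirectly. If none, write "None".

Ardent plc, Stratus Media AS

Hiroshi holds 65% of Ardent, so Hiroshi controls Ardent.
Hiroshi holds 63% of Stratus, so Hiroshi controls Stratus.
No other company's threshold is met.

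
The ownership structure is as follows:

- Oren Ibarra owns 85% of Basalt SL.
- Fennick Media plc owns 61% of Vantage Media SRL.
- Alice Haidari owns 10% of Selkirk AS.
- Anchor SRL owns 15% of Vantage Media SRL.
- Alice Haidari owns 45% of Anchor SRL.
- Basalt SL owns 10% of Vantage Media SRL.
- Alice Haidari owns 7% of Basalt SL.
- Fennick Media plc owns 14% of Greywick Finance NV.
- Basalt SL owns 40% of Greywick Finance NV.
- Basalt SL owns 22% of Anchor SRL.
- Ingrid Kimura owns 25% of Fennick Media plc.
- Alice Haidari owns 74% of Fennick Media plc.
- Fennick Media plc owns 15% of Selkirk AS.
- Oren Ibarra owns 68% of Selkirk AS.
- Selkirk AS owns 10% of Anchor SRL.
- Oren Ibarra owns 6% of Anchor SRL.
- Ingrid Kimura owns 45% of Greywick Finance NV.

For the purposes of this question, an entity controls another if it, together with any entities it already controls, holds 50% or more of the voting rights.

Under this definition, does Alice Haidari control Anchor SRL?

Alice holds 74% of Fennick, so Alice controls Fennick.
Fennick holds 61% of Vantage, so Alice controls Vantage.
In Anchor, Alice's side holds only 45%, not ≥ 50%.
So Alice does not control Anchor.

No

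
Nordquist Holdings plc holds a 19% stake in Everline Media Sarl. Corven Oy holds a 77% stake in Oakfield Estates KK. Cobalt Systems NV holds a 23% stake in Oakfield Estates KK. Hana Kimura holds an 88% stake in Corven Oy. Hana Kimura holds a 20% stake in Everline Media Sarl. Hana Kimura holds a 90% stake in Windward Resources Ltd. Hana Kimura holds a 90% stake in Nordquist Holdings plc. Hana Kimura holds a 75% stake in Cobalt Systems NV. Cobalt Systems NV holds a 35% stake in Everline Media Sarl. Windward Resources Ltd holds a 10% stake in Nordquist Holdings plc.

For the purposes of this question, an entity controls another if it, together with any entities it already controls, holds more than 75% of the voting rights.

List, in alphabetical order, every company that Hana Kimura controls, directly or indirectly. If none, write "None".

Corven Oy, Nordquist Holdings plc, Oakfield Estates KK, Windward Resources Ltd

Hana holds 90% of Windward, so Hana controls Windward.
Hana and Windward together hold 90% + 10% = 100% of Nordquist, so Hana controls Nordquist.
Hana holds 88% of Corven, so Hana controls Corven.
Corven holds 77% of Oakfield, so Hana controls Oakfield.
No other company's threshold is met.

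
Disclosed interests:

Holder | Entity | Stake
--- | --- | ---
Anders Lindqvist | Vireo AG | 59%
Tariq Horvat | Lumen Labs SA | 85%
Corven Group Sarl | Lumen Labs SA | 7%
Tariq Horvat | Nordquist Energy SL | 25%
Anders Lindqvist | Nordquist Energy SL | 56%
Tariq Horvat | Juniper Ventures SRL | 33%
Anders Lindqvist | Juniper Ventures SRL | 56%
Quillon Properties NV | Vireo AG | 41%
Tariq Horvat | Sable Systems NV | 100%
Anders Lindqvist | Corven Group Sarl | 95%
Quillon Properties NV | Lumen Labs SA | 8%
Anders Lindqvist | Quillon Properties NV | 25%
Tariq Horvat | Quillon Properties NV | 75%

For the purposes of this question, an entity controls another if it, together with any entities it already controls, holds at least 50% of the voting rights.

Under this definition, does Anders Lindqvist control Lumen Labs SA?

Anders holds 95% of Corven, so Anders controls Corven.
Anders holds 56% of Nordquist, so Anders controls Nordquist.
Anders holds 59% of Vireo, so Anders controls Vireo.
Anders holds 56% of Juniper, so Anders controls Juniper.
In Lumen, Anders's side holds only 7%, not ≥ 50%.
So Anders does not control Lumen.

No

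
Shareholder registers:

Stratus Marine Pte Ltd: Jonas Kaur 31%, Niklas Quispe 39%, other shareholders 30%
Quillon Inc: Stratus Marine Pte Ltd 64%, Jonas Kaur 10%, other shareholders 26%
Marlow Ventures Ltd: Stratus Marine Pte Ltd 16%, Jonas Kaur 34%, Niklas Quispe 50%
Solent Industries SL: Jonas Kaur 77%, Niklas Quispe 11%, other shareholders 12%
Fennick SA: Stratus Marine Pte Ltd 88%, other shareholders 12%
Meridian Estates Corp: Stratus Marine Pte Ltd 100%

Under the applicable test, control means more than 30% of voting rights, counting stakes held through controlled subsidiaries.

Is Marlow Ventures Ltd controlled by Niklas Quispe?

Yes

Niklas holds 39% of Stratus, so Niklas controls Stratus.
Stratus and Niklas together hold 16% + 50% = 66% of Marlow, so Niklas controls Marlow.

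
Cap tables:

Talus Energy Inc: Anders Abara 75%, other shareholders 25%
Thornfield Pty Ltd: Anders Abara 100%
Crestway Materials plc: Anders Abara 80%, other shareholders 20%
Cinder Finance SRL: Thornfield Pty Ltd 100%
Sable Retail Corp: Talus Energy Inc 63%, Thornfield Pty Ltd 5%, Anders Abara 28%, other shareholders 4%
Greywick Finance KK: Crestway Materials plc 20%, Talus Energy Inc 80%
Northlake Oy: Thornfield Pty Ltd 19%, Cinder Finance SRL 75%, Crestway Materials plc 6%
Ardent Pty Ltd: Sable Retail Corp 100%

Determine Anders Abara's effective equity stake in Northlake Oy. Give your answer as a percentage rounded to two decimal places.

Anders reaches Northlake along 3 paths.
Via Thornfield: 100% × 19% = 19%.
Via Thornfield → Cinder: 100% × 100% × 75% = 75%.
Via Crestway: 80% × 6% = 4.8%.
Total: 19% + 75% + 4.8% = 98.8%.
Rounded: 98.80%.

98.80%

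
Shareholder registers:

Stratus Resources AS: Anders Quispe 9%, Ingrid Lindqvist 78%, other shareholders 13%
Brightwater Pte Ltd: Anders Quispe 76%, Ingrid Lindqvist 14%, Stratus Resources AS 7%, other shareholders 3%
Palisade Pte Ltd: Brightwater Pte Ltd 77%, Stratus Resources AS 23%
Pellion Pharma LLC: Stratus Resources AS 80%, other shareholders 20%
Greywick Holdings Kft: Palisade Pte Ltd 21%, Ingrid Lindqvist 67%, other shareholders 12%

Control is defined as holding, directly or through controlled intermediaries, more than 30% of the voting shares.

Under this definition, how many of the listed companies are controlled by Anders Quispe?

2

Anders holds 76% of Brightwater, so Anders controls Brightwater.
Brightwater holds 77% of Palisade, so Anders controls Palisade.
No other company's threshold is met.
Anders controls 2 companies.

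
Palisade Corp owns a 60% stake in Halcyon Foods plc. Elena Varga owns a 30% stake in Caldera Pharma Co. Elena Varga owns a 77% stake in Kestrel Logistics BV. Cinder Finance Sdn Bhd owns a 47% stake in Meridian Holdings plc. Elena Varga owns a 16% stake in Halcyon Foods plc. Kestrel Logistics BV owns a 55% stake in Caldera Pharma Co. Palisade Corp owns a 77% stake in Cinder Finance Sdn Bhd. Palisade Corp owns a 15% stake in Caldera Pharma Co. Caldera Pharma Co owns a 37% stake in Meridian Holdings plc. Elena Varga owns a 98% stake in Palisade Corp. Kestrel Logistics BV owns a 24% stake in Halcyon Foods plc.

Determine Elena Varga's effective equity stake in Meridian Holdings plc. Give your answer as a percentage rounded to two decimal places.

67.67%

Elena reaches Meridian along 4 paths.
Via Caldera: 30% × 37% = 11.1%.
Via Palisade → Caldera: 98% × 15% × 37% = 5.439%.
Via Kestrel → Caldera: 77% × 55% × 37% = 15.6695%.
Via Palisade → Cinder: 98% × 77% × 47% = 35.4662%.
Total: 11.1% + 5.439% + 15.6695% + 35.4662% = 67.6747%.
Rounded: 67.67%.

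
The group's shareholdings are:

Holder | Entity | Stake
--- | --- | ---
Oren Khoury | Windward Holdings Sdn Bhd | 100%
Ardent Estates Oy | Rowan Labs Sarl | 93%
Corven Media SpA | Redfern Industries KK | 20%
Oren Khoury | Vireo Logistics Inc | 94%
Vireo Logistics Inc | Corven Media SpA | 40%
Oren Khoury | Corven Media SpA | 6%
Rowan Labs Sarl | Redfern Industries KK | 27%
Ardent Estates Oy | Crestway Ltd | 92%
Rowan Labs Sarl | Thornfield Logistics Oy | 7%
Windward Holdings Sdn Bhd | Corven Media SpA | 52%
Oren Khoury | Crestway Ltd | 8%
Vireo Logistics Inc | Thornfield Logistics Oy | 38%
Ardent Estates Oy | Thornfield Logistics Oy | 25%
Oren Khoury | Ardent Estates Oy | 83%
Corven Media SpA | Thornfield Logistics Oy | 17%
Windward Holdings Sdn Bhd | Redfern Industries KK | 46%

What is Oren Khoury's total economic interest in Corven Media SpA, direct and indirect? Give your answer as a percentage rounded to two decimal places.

Oren reaches Corven along 3 paths.
Direct stake: 6% = 6%.
Via Vireo: 94% × 40% = 37.6%.
Via Windward: 100% × 52% = 52%.
Total: 6% + 37.6% + 52% = 95.6%.
Rounded: 95.60%.

95.60%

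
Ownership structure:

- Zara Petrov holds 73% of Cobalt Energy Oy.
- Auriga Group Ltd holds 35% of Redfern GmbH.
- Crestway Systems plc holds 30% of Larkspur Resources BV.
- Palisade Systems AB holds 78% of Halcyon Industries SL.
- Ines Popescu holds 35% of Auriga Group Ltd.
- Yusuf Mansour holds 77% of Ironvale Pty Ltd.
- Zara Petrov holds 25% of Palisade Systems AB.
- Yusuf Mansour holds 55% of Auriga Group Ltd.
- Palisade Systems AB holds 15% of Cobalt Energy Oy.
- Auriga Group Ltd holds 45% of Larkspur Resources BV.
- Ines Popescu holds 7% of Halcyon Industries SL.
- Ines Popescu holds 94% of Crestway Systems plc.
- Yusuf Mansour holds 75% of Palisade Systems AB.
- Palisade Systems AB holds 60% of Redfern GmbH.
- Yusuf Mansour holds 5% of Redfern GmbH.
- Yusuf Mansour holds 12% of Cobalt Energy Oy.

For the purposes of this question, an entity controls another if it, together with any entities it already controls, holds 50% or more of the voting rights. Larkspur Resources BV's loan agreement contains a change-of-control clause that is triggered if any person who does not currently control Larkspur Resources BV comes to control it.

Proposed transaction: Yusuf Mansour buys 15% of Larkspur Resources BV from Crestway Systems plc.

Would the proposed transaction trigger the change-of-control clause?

The purchase adds only to Yusuf's holdings (Crestway's stake shrinks), so Yusuf is the only person who could newly come to control Larkspur.
Yusuf holds 75% of Palisade, so Yusuf controls Palisade.
Yusuf holds 55% of Auriga, so Yusuf controls Auriga.
Palisade holds 78% of Halcyon, so Yusuf controls Halcyon.
Auriga and Yusuf and Palisade together hold 35% + 5% + 60% = 100% of Redfern, so Yusuf controls Redfern.
Yusuf holds 77% of Ironvale, so Yusuf controls Ironvale.
In Larkspur, Yusuf's side holds only 45%, not ≥ 50%.
So before the transaction, Yusuf does not control Larkspur.
After the purchase, Yusuf holds 15% of Larkspur directly, and Crestway's stake falls to 15%.
Auriga and Yusuf together hold 45% + 15% = 60% of Larkspur, so Yusuf controls Larkspur.
Yusuf did not control Larkspur before and does after, so the clause is triggered.

Yes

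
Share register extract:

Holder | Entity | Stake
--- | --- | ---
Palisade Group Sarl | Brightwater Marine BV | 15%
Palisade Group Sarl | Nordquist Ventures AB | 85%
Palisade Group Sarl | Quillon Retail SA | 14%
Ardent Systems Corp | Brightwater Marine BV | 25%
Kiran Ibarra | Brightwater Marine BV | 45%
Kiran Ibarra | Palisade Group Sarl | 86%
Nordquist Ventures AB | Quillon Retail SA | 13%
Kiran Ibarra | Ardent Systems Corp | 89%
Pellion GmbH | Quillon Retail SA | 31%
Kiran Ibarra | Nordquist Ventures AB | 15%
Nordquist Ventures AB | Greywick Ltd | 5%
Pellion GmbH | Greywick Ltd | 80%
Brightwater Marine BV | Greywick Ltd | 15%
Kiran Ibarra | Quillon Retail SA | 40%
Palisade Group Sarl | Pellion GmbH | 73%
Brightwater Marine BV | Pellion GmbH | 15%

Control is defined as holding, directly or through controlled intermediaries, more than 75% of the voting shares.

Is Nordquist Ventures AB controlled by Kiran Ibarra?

Kiran holds 86% of Palisade, so Kiran controls Palisade.
Kiran and Palisade together hold 15% + 85% = 100% of Nordquist, so Kiran controls Nordquist.

Yes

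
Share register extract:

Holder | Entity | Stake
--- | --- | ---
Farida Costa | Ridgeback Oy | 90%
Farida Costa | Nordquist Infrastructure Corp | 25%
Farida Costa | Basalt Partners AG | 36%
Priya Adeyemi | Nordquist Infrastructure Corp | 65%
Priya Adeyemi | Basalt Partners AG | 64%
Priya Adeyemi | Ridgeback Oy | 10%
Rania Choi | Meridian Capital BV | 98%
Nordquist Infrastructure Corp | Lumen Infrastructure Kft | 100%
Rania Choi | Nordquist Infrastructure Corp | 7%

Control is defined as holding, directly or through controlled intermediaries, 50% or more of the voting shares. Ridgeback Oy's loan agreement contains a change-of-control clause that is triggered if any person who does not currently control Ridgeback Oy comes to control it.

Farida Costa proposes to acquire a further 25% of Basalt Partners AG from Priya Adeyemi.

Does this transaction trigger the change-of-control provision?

The purchase adds only to Farida's holdings (Priya's stake shrinks), so Farida is the only person who could newly come to control Ridgeback.
Farida holds 90% of Ridgeback, so Farida controls Ridgeback.
So Farida already controls Ridgeback before the transaction.
After the purchase, Farida's direct stake in Basalt rises to 36% + 25% = 61%, and Priya's stake falls to 39%.
Farida controlled Ridgeback already, so this is not a new person acquiring control; every other person's position is unchanged or reduced.
No new person acquires control, so the clause is not triggered.

No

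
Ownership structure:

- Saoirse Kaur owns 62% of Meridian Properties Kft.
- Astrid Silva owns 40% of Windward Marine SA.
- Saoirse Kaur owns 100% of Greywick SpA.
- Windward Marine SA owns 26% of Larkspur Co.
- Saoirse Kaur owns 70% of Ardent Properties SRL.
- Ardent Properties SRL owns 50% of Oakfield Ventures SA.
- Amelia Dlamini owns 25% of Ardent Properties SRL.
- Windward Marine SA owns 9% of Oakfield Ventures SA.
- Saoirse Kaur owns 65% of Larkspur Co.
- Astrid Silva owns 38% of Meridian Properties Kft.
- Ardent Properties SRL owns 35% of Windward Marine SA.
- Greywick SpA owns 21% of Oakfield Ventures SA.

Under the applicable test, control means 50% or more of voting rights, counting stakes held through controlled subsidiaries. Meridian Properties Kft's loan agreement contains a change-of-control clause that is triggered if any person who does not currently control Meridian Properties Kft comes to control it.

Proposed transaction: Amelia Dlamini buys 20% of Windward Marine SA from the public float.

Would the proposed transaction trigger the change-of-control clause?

The purchase changes only Amelia's holdings, so Amelia is the only person who could newly come to control Meridian.
Amelia's largest direct stake is 25% in Ardent, which does not meet the threshold, so Amelia controls no company.
Neither Amelia nor any entity Amelia controls holds any voting interest in Meridian.
So before the transaction, Amelia does not control Meridian.
After the purchase, Amelia holds 20% of Windward directly.
Amelia's side now holds 20% of Windward, not ≥ 50%, so Amelia still does not control Windward.
After the transaction, neither Amelia nor any entity Amelia controls holds a voting interest in Meridian, so Amelia still does not control it.
No new person acquires control, so the clause is not triggered.

No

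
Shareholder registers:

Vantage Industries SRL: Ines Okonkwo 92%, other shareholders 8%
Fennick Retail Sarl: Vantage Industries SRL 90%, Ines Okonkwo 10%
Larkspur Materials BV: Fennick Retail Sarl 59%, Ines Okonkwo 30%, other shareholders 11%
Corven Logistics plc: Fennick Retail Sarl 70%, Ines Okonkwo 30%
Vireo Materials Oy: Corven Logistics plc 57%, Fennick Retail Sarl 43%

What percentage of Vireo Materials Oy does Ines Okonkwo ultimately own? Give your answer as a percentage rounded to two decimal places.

94.03%

Ines reaches Vireo along 5 paths.
Via Vantage → Fennick → Corven: 92% × 90% × 70% × 57% = 33.0372%.
Via Fennick → Corven: 10% × 70% × 57% = 3.99%.
Via Corven: 30% × 57% = 17.1%.
Via Vantage → Fennick: 92% × 90% × 43% = 35.604%.
Via Fennick: 10% × 43% = 4.3%.
Total: 33.0372% + 3.99% + 17.1% + 35.604% + 4.3% = 94.0312%.
Rounded: 94.03%.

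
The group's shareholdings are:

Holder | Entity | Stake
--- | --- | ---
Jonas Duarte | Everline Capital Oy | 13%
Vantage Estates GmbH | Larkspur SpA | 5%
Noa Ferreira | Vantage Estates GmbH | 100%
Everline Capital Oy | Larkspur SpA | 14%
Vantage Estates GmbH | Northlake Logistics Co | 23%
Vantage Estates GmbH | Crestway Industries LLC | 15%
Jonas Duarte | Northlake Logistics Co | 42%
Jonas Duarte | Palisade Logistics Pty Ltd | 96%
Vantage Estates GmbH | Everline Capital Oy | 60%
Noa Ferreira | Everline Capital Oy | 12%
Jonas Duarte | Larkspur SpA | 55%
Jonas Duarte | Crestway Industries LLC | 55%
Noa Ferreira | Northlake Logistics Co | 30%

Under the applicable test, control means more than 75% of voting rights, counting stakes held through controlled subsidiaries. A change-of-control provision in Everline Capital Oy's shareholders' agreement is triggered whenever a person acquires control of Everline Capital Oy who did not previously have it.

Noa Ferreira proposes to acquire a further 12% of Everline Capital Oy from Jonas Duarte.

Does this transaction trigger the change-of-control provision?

The purchase adds only to Noa's holdings (Jonas's stake shrinks), so Noa is the only person who could newly come to control Everline.
Noa holds 100% of Vantage, so Noa controls Vantage.
In Everline, Noa's side holds only 60% + 12% = 72%, not > 75%.
So before the transaction, Noa does not control Everline.
After the purchase, Noa's direct stake in Everline rises to 12% + 12% = 24%, and Jonas's stake falls to 1%.
Vantage and Noa together hold 60% + 24% = 84% of Everline, so Noa controls Everline.
Noa did not control Everline before and does after, so the clause is triggered.

Yes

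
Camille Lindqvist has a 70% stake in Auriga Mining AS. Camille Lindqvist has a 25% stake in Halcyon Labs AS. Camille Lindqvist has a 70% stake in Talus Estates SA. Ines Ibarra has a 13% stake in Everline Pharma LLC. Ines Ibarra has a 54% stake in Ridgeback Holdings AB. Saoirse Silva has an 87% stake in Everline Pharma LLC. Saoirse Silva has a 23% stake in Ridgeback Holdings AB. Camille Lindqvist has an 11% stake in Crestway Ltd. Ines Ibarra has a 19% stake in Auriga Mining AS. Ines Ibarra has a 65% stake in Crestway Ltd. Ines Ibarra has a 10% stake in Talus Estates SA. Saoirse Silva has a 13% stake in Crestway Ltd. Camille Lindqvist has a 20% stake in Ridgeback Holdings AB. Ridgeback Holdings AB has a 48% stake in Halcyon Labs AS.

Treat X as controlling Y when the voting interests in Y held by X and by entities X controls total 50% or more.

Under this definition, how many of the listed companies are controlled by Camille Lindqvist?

2

Camille holds 70% of Auriga, so Camille controls Auriga.
Camille holds 70% of Talus, so Camille controls Talus.
No other company's threshold is met.
Camille controls 2 companies.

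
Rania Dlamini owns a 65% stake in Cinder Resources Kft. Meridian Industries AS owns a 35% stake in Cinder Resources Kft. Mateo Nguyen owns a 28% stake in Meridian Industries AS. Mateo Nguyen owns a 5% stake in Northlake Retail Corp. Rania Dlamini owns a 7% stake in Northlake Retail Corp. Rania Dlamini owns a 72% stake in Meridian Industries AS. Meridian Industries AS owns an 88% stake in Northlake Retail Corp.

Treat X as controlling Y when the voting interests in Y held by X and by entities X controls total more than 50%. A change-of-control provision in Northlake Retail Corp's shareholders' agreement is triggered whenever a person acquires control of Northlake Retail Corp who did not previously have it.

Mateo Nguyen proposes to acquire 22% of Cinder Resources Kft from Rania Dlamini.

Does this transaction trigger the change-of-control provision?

No

The purchase adds only to Mateo's holdings (Rania's stake shrinks), so Mateo is the only person who could newly come to control Northlake.
Mateo's largest direct stake is 28% in Meridian, which does not meet the threshold, so Mateo controls no company.
In Northlake, Mateo's side holds only 5%, not > 50%.
So before the transaction, Mateo does not control Northlake.
After the purchase, Mateo holds 22% of Cinder directly, and Rania's stake falls to 43%.
Mateo's side now holds 22% of Cinder, not > 50%, so Mateo still does not control Cinder.
After the transaction, Mateo's side holds 5% of Northlake, not > 50%, so Mateo still does not control Northlake.
No new person acquires control, so the clause is not triggered.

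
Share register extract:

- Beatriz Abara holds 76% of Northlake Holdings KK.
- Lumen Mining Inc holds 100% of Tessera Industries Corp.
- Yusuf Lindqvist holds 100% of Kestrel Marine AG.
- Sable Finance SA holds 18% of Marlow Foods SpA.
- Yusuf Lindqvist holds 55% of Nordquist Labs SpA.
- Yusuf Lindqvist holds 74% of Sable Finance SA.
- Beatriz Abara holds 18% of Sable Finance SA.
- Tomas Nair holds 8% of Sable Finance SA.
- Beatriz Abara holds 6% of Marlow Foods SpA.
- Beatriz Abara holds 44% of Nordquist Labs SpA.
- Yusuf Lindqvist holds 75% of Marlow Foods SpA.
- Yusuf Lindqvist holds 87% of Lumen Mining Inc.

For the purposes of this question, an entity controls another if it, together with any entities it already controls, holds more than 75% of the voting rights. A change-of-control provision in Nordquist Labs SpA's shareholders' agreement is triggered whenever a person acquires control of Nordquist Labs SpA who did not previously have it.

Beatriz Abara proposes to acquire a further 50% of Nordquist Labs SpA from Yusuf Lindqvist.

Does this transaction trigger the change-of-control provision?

Yes

The purchase adds only to Beatriz's holdings (Yusuf's stake shrinks), so Beatriz is the only person who could newly come to control Nordquist.
Beatriz holds 76% of Northlake, so Beatriz controls Northlake.
In Nordquist, Beatriz's side holds only 44%, not > 75%.
So before the transaction, Beatriz does not control Nordquist.
After the purchase, Beatriz's direct stake in Nordquist rises to 44% + 50% = 94%, and Yusuf's stake falls to 5%.
Beatriz holds 94% of Nordquist, so Beatriz controls Nordquist.
Beatriz did not control Nordquist before and does after, so the clause is triggered.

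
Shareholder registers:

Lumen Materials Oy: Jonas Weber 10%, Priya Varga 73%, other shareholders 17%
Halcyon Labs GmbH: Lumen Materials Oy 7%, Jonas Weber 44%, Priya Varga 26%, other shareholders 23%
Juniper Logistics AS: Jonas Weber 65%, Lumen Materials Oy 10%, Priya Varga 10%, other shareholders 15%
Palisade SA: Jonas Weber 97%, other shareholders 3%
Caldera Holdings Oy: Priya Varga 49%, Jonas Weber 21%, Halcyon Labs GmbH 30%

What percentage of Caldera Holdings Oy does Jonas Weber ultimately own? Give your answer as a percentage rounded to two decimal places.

Jonas reaches Caldera along 3 paths.
Direct stake: 21% = 21%.
Via Lumen → Halcyon: 10% × 7% × 30% = 0.21%.
Via Halcyon: 44% × 30% = 13.2%.
Total: 21% + 0.21% + 13.2% = 34.41%.

34.41%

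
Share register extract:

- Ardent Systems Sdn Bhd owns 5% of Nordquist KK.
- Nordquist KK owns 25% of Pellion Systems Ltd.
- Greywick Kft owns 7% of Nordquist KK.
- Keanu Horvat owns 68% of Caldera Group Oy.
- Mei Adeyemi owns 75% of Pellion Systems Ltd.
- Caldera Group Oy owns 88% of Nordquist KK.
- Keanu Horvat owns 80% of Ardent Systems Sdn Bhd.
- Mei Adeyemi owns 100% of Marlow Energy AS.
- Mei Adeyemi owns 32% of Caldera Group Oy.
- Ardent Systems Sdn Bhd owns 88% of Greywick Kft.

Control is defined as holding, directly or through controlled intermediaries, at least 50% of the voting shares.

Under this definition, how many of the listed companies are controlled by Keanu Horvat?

Keanu holds 68% of Caldera, so Keanu controls Caldera.
Keanu holds 80% of Ardent, so Keanu controls Ardent.
Ardent holds 88% of Greywick, so Keanu controls Greywick.
Caldera and Greywick and Ardent together hold 88% + 7% + 5% = 100% of Nordquist, so Keanu controls Nordquist.
No other company's threshold is met.
Keanu controls 4 companies.

4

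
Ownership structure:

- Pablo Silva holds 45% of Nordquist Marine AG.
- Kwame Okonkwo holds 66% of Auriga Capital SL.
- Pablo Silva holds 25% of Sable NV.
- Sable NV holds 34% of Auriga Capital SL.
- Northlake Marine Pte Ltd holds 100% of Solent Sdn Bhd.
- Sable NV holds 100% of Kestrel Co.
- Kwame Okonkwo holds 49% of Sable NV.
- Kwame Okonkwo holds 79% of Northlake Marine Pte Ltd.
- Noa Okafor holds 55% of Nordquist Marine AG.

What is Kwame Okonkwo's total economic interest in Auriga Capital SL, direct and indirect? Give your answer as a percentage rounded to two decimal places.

82.66%

Kwame reaches Auriga along 2 paths.
Via Sable: 49% × 34% = 16.66%.
Direct stake: 66% = 66%.
Total: 16.66% + 66% = 82.66%.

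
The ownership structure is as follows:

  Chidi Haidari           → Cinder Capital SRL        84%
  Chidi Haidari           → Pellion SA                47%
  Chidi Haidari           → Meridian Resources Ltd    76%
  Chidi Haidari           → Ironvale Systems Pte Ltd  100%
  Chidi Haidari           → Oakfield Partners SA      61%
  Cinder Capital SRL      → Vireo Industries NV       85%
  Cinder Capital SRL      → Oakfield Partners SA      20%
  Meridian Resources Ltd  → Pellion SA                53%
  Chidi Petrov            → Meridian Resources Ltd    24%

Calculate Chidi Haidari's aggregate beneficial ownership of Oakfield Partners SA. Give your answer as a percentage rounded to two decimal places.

Chidi Haidari reaches Oakfield along 2 paths.
Direct stake: 61% = 61%.
Via Cinder: 84% × 20% = 16.8%.
Total: 61% + 16.8% = 77.8%.
Rounded: 77.80%.

77.80%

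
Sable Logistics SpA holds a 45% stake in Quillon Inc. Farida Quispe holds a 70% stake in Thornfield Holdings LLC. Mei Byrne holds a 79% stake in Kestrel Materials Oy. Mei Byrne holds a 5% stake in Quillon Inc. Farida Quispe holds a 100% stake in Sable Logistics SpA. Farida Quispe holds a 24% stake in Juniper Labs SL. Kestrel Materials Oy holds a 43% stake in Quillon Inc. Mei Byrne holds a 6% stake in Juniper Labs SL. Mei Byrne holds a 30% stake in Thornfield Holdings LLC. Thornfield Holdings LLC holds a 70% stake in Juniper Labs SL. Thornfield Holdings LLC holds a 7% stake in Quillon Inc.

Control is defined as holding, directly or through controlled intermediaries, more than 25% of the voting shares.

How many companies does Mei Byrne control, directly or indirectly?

4

Mei holds 79% of Kestrel, so Mei controls Kestrel.
Mei holds 30% of Thornfield, so Mei controls Thornfield.
Thornfield and Mei together hold 70% + 6% = 76% of Juniper, so Mei controls Juniper.
Mei and Kestrel and Thornfield together hold 5% + 43% + 7% = 55% of Quillon, so Mei controls Quillon.
No other company's threshold is met.
Mei controls 4 companies.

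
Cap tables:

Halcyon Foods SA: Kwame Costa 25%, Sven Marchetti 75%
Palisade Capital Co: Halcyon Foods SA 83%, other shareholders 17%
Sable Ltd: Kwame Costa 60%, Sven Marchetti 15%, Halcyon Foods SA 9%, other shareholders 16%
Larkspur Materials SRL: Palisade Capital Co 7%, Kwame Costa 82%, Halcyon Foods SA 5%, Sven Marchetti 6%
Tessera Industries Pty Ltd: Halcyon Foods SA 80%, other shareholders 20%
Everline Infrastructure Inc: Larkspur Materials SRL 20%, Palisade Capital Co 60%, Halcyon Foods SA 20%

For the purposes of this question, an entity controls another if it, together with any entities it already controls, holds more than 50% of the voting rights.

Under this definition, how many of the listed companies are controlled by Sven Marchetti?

4

Sven holds 75% of Halcyon, so Sven controls Halcyon.
Halcyon holds 83% of Palisade, so Sven controls Palisade.
Halcyon holds 80% of Tessera, so Sven controls Tessera.
Palisade and Halcyon together hold 60% + 20% = 80% of Everline, so Sven controls Everline.
No other company's threshold is met.
Sven controls 4 companies.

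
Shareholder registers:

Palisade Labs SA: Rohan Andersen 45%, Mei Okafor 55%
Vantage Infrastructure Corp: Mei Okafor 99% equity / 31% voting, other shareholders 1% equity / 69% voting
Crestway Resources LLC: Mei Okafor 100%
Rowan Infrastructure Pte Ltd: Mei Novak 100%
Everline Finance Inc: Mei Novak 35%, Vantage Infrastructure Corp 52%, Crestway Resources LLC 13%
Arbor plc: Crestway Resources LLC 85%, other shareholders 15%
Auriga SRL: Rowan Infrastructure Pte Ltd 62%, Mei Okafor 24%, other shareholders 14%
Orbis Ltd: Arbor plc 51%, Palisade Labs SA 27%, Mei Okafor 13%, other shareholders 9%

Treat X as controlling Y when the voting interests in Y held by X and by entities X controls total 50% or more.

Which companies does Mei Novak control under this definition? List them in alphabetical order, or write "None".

Mei Novak holds 100% of Rowan, so Mei Novak controls Rowan.
Rowan holds 62% of Auriga, so Mei Novak controls Auriga.
No other company's threshold is met.

Auriga SRL, Rowan Infrastructure Pte Ltd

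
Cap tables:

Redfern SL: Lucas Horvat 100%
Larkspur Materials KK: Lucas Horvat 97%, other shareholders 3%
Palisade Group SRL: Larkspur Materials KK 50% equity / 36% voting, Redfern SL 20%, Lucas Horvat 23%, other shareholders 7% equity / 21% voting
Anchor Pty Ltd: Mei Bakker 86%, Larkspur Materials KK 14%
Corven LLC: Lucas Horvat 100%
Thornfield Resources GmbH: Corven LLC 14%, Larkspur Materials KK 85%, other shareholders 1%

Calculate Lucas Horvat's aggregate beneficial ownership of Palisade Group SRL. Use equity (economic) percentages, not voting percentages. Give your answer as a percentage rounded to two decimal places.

Lucas reaches Palisade along 3 paths.
Via Larkspur: 97% × 50% = 48.5%.
Via Redfern: 100% × 20% = 20%.
Direct stake: 23% = 23%.
Total: 48.5% + 20% + 23% = 91.5%.
Rounded: 91.50%.

91.50%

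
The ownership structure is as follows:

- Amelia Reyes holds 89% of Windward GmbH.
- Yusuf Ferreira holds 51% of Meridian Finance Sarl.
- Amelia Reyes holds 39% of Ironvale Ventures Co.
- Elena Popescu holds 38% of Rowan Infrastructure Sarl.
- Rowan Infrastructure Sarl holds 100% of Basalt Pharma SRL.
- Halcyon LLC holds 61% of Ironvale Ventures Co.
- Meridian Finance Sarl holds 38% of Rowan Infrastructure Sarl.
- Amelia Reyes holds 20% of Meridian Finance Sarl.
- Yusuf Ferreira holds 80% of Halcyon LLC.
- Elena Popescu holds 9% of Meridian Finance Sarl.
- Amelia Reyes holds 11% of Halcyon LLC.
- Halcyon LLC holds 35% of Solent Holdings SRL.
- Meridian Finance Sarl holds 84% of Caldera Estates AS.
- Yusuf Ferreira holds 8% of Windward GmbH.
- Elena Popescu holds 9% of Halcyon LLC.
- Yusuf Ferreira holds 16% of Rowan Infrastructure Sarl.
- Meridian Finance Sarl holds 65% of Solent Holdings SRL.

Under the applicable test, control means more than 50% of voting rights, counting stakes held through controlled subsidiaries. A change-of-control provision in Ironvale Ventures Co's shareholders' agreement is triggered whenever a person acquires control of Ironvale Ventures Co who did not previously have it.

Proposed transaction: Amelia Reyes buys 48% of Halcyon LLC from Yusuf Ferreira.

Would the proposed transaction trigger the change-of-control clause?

The purchase adds only to Amelia's holdings (Yusuf's stake shrinks), so Amelia is the only person who could newly come to control Ironvale.
Amelia holds 89% of Windward, so Amelia controls Windward.
In Ironvale, Amelia's side holds only 39%, not > 50%.
So before the transaction, Amelia does not control Ironvale.
After the purchase, Amelia's direct stake in Halcyon rises to 11% + 48% = 59%, and Yusuf's stake falls to 32%.
Amelia holds 59% of Halcyon, so Amelia controls Halcyon.
Amelia and Halcyon together hold 39% + 61% = 100% of Ironvale, so Amelia controls Ironvale.
Amelia did not control Ironvale before and does after, so the clause is triggered.

Yes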